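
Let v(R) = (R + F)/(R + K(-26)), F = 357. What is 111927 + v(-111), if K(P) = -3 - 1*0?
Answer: 2126572/19 ≈ 1.1192e+5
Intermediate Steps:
K(P) = -3 (K(P) = -3 + 0 = -3)
v(R) = (357 + R)/(-3 + R) (v(R) = (R + 357)/(R - 3) = (357 + R)/(-3 + R))
111927 + v(-111) = 111927 + (357 - 111)/(-3 - 111) = 111927 + 246/(-114) = 111927 - 1/114*246 = 111927 - 41/19 = 2126572/19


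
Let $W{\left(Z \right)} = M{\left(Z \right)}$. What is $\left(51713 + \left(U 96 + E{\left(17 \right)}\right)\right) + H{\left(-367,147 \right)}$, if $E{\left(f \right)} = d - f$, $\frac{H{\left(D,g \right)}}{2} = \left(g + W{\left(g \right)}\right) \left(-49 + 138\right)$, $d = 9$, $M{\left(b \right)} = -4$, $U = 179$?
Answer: $94343$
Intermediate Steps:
$W{\left(Z \right)} = -4$
$H{\left(D,g \right)} = -712 + 178 g$ ($H{\left(D,g \right)} = 2 \left(g - 4\right) \left(-49 + 138\right) = 2 \left(-4 + g\right) 89 = 2 \left(-356 + 89 g\right) = -712 + 178 g$)
$E{\left(f \right)} = 9 - f$
$\left(51713 + \left(U 96 + E{\left(17 \right)}\right)\right) + H{\left(-367,147 \right)} = \left(51713 + \left(179 \cdot 96 + \left(9 - 17\right)\right)\right) + \left(-712 + 178 \cdot 147\right) = \left(51713 + \left(17184 + \left(9 - 17\right)\right)\right) + \left(-712 + 26166\right) = \left(51713 + \left(17184 - 8\right)\right) + 25454 = \left(51713 + 17176\right) + 25454 = 68889 + 25454 = 94343$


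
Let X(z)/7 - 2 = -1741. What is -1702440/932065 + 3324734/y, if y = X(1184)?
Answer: -89131199938/324172207 ≈ -274.95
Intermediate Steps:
X(z) = -12173 (X(z) = 14 + 7*(-1741) = 14 - 12187 = -12173)
y = -12173
-1702440/932065 + 3324734/y = -1702440/932065 + 3324734/(-12173) = -1702440*1/932065 + 3324734*(-1/12173) = -340488/186413 - 474962/1739 = -89131199938/324172207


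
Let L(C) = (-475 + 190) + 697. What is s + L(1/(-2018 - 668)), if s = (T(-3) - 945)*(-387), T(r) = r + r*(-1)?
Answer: 366127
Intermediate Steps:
T(r) = 0 (T(r) = r - r = 0)
s = 365715 (s = (0 - 945)*(-387) = -945*(-387) = 365715)
L(C) = 412 (L(C) = -285 + 697 = 412)
s + L(1/(-2018 - 668)) = 365715 + 412 = 366127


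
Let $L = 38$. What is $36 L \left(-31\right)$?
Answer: $-42408$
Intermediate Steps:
$36 L \left(-31\right) = 36 \cdot 38 \left(-31\right) = 1368 \left(-31\right) = -42408$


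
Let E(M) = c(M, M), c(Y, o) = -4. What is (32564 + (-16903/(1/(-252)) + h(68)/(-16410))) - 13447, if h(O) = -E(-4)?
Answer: 35106511963/8205 ≈ 4.2787e+6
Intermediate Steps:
E(M) = -4
h(O) = 4 (h(O) = -1*(-4) = 4)
(32564 + (-16903/(1/(-252)) + h(68)/(-16410))) - 13447 = (32564 + (-16903/(1/(-252)) + 4/(-16410))) - 13447 = (32564 + (-16903/(-1/252) + 4*(-1/16410))) - 13447 = (32564 + (-16903*(-252) - 2/8205)) - 13447 = (32564 + (4259556 - 2/8205)) - 13447 = (32564 + 34949656978/8205) - 13447 = 35216844598/8205 - 13447 = 35106511963/8205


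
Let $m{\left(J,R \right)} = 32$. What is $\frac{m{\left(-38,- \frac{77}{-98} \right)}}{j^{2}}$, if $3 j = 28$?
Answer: $\frac{18}{49} \approx 0.36735$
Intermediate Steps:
$j = \frac{28}{3}$ ($j = \frac{1}{3} \cdot 28 = \frac{28}{3} \approx 9.3333$)
$\frac{m{\left(-38,- \frac{77}{-98} \right)}}{j^{2}} = \frac{32}{\left(\frac{28}{3}\right)^{2}} = \frac{32}{\frac{784}{9}} = 32 \cdot \frac{9}{784} = \frac{18}{49}$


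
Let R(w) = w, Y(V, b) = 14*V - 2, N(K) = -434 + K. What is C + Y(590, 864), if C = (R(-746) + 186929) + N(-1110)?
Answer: 192897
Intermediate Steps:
Y(V, b) = -2 + 14*V
C = 184639 (C = (-746 + 186929) + (-434 - 1110) = 186183 - 1544 = 184639)
C + Y(590, 864) = 184639 + (-2 + 14*590) = 184639 + (-2 + 8260) = 184639 + 8258 = 192897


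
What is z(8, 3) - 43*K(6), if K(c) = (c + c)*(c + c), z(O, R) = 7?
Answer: -6185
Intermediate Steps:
K(c) = 4*c**2 (K(c) = (2*c)*(2*c) = 4*c**2)
z(8, 3) - 43*K(6) = 7 - 172*6**2 = 7 - 172*36 = 7 - 43*144 = 7 - 6192 = -6185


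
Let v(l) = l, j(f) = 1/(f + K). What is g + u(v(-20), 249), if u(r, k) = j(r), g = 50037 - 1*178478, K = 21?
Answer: -128440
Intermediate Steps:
j(f) = 1/(21 + f) (j(f) = 1/(f + 21) = 1/(21 + f))
g = -128441 (g = 50037 - 178478 = -128441)
u(r, k) = 1/(21 + r)
g + u(v(-20), 249) = -128441 + 1/(21 - 20) = -128441 + 1/1 = -128441 + 1 = -128440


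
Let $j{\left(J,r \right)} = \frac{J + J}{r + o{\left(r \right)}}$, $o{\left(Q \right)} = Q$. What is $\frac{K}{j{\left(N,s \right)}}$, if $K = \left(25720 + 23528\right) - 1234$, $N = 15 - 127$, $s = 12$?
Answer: $- \frac{72021}{14} \approx -5144.4$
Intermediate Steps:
$N = -112$
$K = 48014$ ($K = 49248 - 1234 = 48014$)
$j{\left(J,r \right)} = \frac{J}{r}$ ($j{\left(J,r \right)} = \frac{J + J}{r + r} = \frac{2 J}{2 r} = 2 J \frac{1}{2 r} = \frac{J}{r}$)
$\frac{K}{j{\left(N,s \right)}} = \frac{48014}{\left(-112\right) \frac{1}{12}} = \frac{48014}{- \frac{28}{3}} = 48014 \left(- \frac{3}{28}\right) = - \frac{72021}{14}$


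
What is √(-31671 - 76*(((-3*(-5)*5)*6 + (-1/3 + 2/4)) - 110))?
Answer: I*√517713/3 ≈ 239.84*I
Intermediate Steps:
√(-31671 - 76*(((-3*(-5)*5)*6 + (-1/3 + 2/4)) - 110)) = √(-31671 - 76*(((15*5)*6 + (-1*⅓ + 2*(¼))) - 110)) = √(-31671 - 76*((75*6 + (-⅓ + ½)) - 110)) = √(-31671 - 76*((450 + ⅙) - 110)) = √(-31671 - 76*(2701/6 - 110)) = √(-31671 - 76*2041/6) = √(-31671 - 77558/3) = √(-172571/3) = I*√517713/3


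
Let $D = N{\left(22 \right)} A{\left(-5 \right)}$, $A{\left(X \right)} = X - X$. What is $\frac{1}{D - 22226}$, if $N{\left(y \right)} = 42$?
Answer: $- \frac{1}{22226} \approx -4.4992 \cdot 10^{-5}$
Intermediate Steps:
$A{\left(X \right)} = 0$
$D = 0$ ($D = 42 \cdot 0 = 0$)
$\frac{1}{D - 22226} = \frac{1}{0 - 22226} = \frac{1}{-22226} = - \frac{1}{22226}$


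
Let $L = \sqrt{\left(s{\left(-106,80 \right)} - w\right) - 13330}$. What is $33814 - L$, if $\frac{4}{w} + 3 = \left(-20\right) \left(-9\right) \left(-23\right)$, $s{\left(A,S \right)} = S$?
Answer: $33814 - \frac{i \sqrt{227428932678}}{4143} \approx 33814.0 - 115.11 i$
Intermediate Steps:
$w = - \frac{4}{4143}$ ($w = \frac{4}{-3 + \left(-20\right) \left(-9\right) \left(-23\right)} = \frac{4}{-3 + 180 \left(-23\right)} = \frac{4}{-3 - 4140} = \frac{4}{-4143} = 4 \left(- \frac{1}{4143}\right) = - \frac{4}{4143} \approx -0.00096548$)
$L = \frac{i \sqrt{227428932678}}{4143}$ ($L = \sqrt{\left(80 - - \frac{4}{4143}\right) - 13330} = \sqrt{\left(80 + \frac{4}{4143}\right) - 13330} = \sqrt{\frac{331444}{4143} - 13330} = \sqrt{- \frac{54894746}{4143}} = \frac{i \sqrt{227428932678}}{4143} \approx 115.11 i$)
$33814 - L = 33814 - \frac{i \sqrt{227428932678}}{4143}$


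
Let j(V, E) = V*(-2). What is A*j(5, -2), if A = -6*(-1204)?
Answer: -72240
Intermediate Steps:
j(V, E) = -2*V
A = 7224
A*j(5, -2) = 7224*(-2*5) = 7224*(-10) = -72240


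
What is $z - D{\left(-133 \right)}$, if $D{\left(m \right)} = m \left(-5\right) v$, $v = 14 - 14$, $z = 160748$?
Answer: $160748$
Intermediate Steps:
$v = 0$
$D{\left(m \right)} = 0$ ($D{\left(m \right)} = m \left(-5\right) 0 = - 5 m 0 = 0$)
$z - D{\left(-133 \right)} = 160748 - 0 = 160748 + 0 = 160748$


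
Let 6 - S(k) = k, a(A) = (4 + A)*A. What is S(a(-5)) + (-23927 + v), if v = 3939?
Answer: -19987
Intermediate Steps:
a(A) = A*(4 + A)
S(k) = 6 - k
S(a(-5)) + (-23927 + v) = (6 - (-5)*(4 - 5)) + (-23927 + 3939) = (6 - (-5)*(-1)) - 19988 = (6 - 1*5) - 19988 = (6 - 5) - 19988 = 1 - 19988 = -19987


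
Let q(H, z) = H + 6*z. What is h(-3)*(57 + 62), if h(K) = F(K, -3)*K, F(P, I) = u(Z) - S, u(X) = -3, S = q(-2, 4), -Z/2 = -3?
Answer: 8925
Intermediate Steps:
Z = 6 (Z = -2*(-3) = 6)
S = 22 (S = -2 + 6*4 = -2 + 24 = 22)
F(P, I) = -25 (F(P, I) = -3 - 1*22 = -3 - 22 = -25)
h(K) = -25*K
h(-3)*(57 + 62) = (-25*(-3))*(57 + 62) = 75*119 = 8925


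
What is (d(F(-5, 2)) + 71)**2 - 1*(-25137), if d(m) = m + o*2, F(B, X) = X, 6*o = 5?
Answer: 276409/9 ≈ 30712.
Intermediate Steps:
o = 5/6 (o = (1/6)*5 = 5/6 ≈ 0.83333)
d(m) = 5/3 + m (d(m) = m + (5/6)*2 = m + 5/3 = 5/3 + m)
(d(F(-5, 2)) + 71)**2 - 1*(-25137) = ((5/3 + 2) + 71)**2 - 1*(-25137) = (11/3 + 71)**2 + 25137 = (224/3)**2 + 25137 = 50176/9 + 25137 = 276409/9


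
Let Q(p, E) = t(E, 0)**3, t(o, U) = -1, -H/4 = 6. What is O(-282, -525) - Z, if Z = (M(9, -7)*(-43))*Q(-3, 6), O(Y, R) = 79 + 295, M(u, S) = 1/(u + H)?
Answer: 5653/15 ≈ 376.87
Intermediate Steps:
H = -24 (H = -4*6 = -24)
M(u, S) = 1/(-24 + u) (M(u, S) = 1/(u - 24) = 1/(-24 + u))
Q(p, E) = -1 (Q(p, E) = (-1)**3 = -1)
O(Y, R) = 374
Z = -43/15 (Z = (-43/(-24 + 9))*(-1) = (-43/(-15))*(-1) = -1/15*(-43)*(-1) = (43/15)*(-1) = -43/15 ≈ -2.8667)
O(-282, -525) - Z = 374 - 1*(-43/15) = 374 + 43/15 = 5653/15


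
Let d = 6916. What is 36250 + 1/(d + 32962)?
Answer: 1445577501/39878 ≈ 36250.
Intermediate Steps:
36250 + 1/(d + 32962) = 36250 + 1/(6916 + 32962) = 36250 + 1/39878 = 1445577501/39878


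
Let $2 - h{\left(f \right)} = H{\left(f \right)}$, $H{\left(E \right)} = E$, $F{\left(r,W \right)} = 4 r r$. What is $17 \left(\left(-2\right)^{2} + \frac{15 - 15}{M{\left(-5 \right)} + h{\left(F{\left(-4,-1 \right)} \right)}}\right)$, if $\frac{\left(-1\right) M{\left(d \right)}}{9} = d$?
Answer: $68$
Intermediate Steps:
$F{\left(r,W \right)} = 4 r^{2}$
$M{\left(d \right)} = - 9 d$
$h{\left(f \right)} = 2 - f$
$17 \left(\left(-2\right)^{2} + \frac{15 - 15}{M{\left(-5 \right)} + h{\left(F{\left(-4,-1 \right)} \right)}}\right) = 17 \left(\left(-2\right)^{2} + \frac{15 - 15}{\left(-9\right) \left(-5\right) + \left(2 - 4 \left(-4\right)^{2}\right)}\right) = 17 \left(4 + \frac{0}{45 + \left(2 - 4 \cdot 16\right)}\right) = 17 \left(4 + \frac{0}{45 + \left(2 - 64\right)}\right) = 17 \left(4 + \frac{0}{45 - 62}\right) = 17 \left(4 + \frac{0}{-17}\right) = 17 \left(4 + 0 \left(- \frac{1}{17}\right)\right) = 17 \left(4 + 0\right) = 17 \cdot 4 = 68$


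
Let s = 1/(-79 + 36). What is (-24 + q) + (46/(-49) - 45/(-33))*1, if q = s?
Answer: -546940/23177 ≈ -23.598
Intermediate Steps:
s = -1/43 (s = 1/(-43) = -1/43 ≈ -0.023256)
q = -1/43 ≈ -0.023256
(-24 + q) + (46/(-49) - 45/(-33))*1 = (-24 - 1/43) + (46/(-49) - 45/(-33))*1 = -1033/43 + (46*(-1/49) - 45*(-1/33))*1 = -1033/43 + (-46/49 + 15/11)*1 = -1033/43 + (229/539)*1 = -1033/43 + 229/539 = -546940/23177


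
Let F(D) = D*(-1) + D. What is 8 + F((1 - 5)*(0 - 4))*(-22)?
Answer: 8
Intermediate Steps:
F(D) = 0 (F(D) = -D + D = 0)
8 + F((1 - 5)*(0 - 4))*(-22) = 8 + 0*(-22) = 8 + 0 = 8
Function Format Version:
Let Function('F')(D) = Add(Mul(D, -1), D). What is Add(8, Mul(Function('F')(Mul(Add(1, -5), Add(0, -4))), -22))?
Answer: 8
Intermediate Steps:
Function('F')(D) = 0 (Function('F')(D) = Add(Mul(-1, D), D) = 0)
Add(8, Mul(Function('F')(Mul(Add(1, -5), Add(0, -4))), -22)) = Add(8, Mul(0, -22)) = Add(8, 0) = 8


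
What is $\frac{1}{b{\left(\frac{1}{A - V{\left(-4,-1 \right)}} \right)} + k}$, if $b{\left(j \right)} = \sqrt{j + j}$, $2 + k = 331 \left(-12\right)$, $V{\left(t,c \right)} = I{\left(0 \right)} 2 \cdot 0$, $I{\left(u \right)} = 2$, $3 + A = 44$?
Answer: $- \frac{81467}{323749857} - \frac{\sqrt{82}}{647499714} \approx -0.00025165$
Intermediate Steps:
$A = 41$ ($A = -3 + 44 = 41$)
$V{\left(t,c \right)} = 0$ ($V{\left(t,c \right)} = 2 \cdot 2 \cdot 0 = 4 \cdot 0 = 0$)
$k = -3974$ ($k = -2 + 331 \left(-12\right) = -2 - 3972 = -3974$)
$b{\left(j \right)} = \sqrt{2} \sqrt{j}$ ($b{\left(j \right)} = \sqrt{2 j} = \sqrt{2} \sqrt{j}$)
$\frac{1}{b{\left(\frac{1}{A - V{\left(-4,-1 \right)}} \right)} + k} = \frac{1}{\sqrt{2} \sqrt{\frac{1}{41 - 0}} - 3974} = \frac{1}{\sqrt{2} \sqrt{\frac{1}{41 + 0}} - 3974} = \frac{1}{\sqrt{2} \sqrt{\frac{1}{41}} - 3974} = \frac{1}{\frac{\sqrt{2}}{\sqrt{41}} - 3974} = \frac{1}{\sqrt{2} \frac{\sqrt{41}}{41} - 3974} = \frac{1}{\frac{\sqrt{82}}{41} - 3974} = \frac{1}{-3974 + \frac{\sqrt{82}}{41}}$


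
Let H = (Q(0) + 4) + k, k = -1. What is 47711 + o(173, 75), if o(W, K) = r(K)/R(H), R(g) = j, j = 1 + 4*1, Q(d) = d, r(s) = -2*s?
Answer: 47681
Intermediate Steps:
j = 5 (j = 1 + 4 = 5)
H = 3 (H = (0 + 4) - 1 = 4 - 1 = 3)
R(g) = 5
o(W, K) = -2*K/5
47711 + o(173, 75) = 47711 - ⅖*75 = 47711 - 30 = 47681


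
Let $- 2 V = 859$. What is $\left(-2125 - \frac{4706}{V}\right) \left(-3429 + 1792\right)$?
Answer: $\frac{2972731431}{859} \approx 3.4607 \cdot 10^{6}$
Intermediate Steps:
$V = - \frac{859}{2}$ ($V = \left(- \frac{1}{2}\right) 859 = - \frac{859}{2} \approx -429.5$)
$\left(-2125 - \frac{4706}{V}\right) \left(-3429 + 1792\right) = \left(-2125 - \frac{4706}{- \frac{859}{2}}\right) \left(-3429 + 1792\right) = \left(-2125 - - \frac{9412}{859}\right) \left(-1637\right) = \left(-2125 + \frac{9412}{859}\right) \left(-1637\right) = \left(- \frac{1815963}{859}\right) \left(-1637\right) = \frac{2972731431}{859}$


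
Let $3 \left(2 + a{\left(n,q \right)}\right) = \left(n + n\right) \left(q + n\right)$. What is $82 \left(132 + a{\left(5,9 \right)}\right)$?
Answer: $\frac{43460}{3} \approx 14487.0$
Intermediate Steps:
$a{\left(n,q \right)} = -2 + \frac{2 n \left(n + q\right)}{3}$ ($a{\left(n,q \right)} = -2 + \frac{\left(n + n\right) \left(q + n\right)}{3} = -2 + \frac{2 n \left(n + q\right)}{3}$)
$82 \left(132 + a{\left(5,9 \right)}\right) = 82 \left(132 + \left(-2 + \frac{2 \cdot 5^{2}}{3} + \frac{2}{3} \cdot 5 \cdot 9\right)\right) = 82 \left(132 + \left(-2 + \frac{2}{3} \cdot 25 + 30\right)\right) = 82 \left(132 + \left(-2 + \frac{50}{3} + 30\right)\right) = 82 \left(132 + \frac{134}{3}\right) = 82 \cdot \frac{530}{3} = \frac{43460}{3}$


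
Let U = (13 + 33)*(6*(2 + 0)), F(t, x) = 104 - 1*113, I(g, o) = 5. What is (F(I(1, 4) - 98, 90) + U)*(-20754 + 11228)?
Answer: -5172618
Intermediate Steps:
F(t, x) = -9 (F(t, x) = 104 - 113 = -9)
U = 552 (U = 46*(6*2) = 46*12 = 552)
(F(I(1, 4) - 98, 90) + U)*(-20754 + 11228) = (-9 + 552)*(-20754 + 11228) = 543*(-9526) = -5172618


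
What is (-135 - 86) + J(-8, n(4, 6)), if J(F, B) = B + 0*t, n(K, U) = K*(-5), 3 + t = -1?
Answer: -241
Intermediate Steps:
t = -4 (t = -3 - 1 = -4)
n(K, U) = -5*K
J(F, B) = B (J(F, B) = B + 0*(-4) = B + 0 = B)
(-135 - 86) + J(-8, n(4, 6)) = (-135 - 86) - 5*4 = -221 - 20 = -241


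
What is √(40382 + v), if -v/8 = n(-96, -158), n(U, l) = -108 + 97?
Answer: √40470 ≈ 201.17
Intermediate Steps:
n(U, l) = -11
v = 88 (v = -8*(-11) = 88)
√(40382 + v) = √(40382 + 88) = √40470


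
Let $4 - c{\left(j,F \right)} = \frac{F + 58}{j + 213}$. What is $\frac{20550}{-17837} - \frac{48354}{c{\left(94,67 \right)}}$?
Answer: $- \frac{264807188136}{19674211} \approx -13460.0$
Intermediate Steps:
$c{\left(j,F \right)} = 4 - \frac{58 + F}{213 + j}$ ($c{\left(j,F \right)} = 4 - \frac{F + 58}{j + 213} = 4 - \frac{58 + F}{213 + j}$)
$\frac{20550}{-17837} - \frac{48354}{c{\left(94,67 \right)}} = \frac{20550}{-17837} - \frac{48354}{\frac{1}{213 + 94} \left(794 - 67 + 4 \cdot 94\right)} = 20550 \left(- \frac{1}{17837}\right) - \frac{48354}{\frac{1}{307} \left(794 - 67 + 376\right)} = - \frac{20550}{17837} - \frac{48354}{\frac{1}{307} \cdot 1103} = - \frac{20550}{17837} - \frac{48354}{\frac{1103}{307}} = - \frac{20550}{17837} - \frac{14844678}{1103} = - \frac{264807188136}{19674211}$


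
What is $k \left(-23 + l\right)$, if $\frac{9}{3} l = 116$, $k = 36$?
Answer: $564$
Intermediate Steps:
$l = \frac{116}{3}$ ($l = \frac{1}{3} \cdot 116 = \frac{116}{3} \approx 38.667$)
$k \left(-23 + l\right) = 36 \left(-23 + \frac{116}{3}\right) = 36 \cdot \frac{47}{3} = 564$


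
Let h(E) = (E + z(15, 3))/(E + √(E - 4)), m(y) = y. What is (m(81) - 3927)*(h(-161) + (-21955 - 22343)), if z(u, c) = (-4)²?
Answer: 2222092426209/13043 - 278835*I*√165/13043 ≈ 1.7037e+8 - 274.61*I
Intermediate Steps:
z(u, c) = 16
h(E) = (16 + E)/(E + √(-4 + E)) (h(E) = (E + 16)/(E + √(E - 4)) = (16 + E)/(E + √(-4 + E)))
(m(81) - 3927)*(h(-161) + (-21955 - 22343)) = (81 - 3927)*((16 - 161)/(-161 + √(-4 - 161)) + (-21955 - 22343)) = -3846*(-145/(-161 + √(-165)) - 44298) = -3846*(-145/(-161 + I*√165) - 44298) = -3846*(-44298 - 145/(-161 + I*√165)) = 170370108 + 557670/(-161 + I*√165)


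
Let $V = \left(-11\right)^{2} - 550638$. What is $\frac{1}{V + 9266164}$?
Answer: $\frac{1}{8715647} \approx 1.1474 \cdot 10^{-7}$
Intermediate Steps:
$V = -550517$ ($V = 121 - 550638 = -550517$)
$\frac{1}{V + 9266164} = \frac{1}{-550517 + 9266164} = \frac{1}{8715647}$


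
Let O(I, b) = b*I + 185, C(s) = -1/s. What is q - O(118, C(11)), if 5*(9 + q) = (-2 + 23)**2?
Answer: -5229/55 ≈ -95.073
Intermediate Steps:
O(I, b) = 185 + I*b (O(I, b) = I*b + 185 = 185 + I*b)
q = 396/5 (q = -9 + (-2 + 23)**2/5 = -9 + (1/5)*21**2 = -9 + (1/5)*441 = -9 + 441/5 = 396/5 ≈ 79.200)
q - O(118, C(11)) = 396/5 - (185 + 118*(-1/11)) = 396/5 - (185 - 118/11) = 396/5 - 1*1917/11 = 396/5 - 1917/11 = -5229/55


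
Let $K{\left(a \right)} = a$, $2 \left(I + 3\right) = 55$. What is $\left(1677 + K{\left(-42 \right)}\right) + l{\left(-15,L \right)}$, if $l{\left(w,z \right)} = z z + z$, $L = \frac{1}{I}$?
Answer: $\frac{3925737}{2401} \approx 1635.0$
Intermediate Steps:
$I = \frac{49}{2}$ ($I = -3 + \frac{1}{2} \cdot 55 = -3 + \frac{55}{2} = \frac{49}{2} \approx 24.5$)
$L = \frac{2}{49}$ ($L = \frac{1}{\frac{49}{2}} = \frac{2}{49} \approx 0.040816$)
$l{\left(w,z \right)} = z + z^{2}$ ($l{\left(w,z \right)} = z^{2} + z = z + z^{2}$)
$\left(1677 + K{\left(-42 \right)}\right) + l{\left(-15,L \right)} = \left(1677 - 42\right) + \frac{2 \left(1 + \frac{2}{49}\right)}{49} = 1635 + \frac{2}{49} \cdot \frac{51}{49} = 1635 + \frac{102}{2401} = \frac{3925737}{2401}$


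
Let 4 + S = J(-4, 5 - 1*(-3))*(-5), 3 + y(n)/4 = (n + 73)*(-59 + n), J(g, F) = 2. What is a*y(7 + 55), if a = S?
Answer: -22512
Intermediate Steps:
y(n) = -12 + 4*(-59 + n)*(73 + n) (y(n) = -12 + 4*((n + 73)*(-59 + n)) = -12 + 4*((73 + n)*(-59 + n)) = -12 + 4*((-59 + n)*(73 + n)) = -12 + 4*(-59 + n)*(73 + n))
S = -14 (S = -4 + 2*(-5) = -4 - 10 = -14)
a = -14
a*y(7 + 55) = -14*(-17240 + 4*(7 + 55)**2 + 56*(7 + 55)) = -14*(-17240 + 4*62**2 + 56*62) = -14*(-17240 + 4*3844 + 3472) = -14*(-17240 + 15376 + 3472) = -14*1608 = -22512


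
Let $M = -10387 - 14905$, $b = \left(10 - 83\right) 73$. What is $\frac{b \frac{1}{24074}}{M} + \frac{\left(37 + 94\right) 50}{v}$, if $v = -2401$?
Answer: $- \frac{3988148637471}{1461919938808} \approx -2.728$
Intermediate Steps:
$b = -5329$ ($b = \left(-73\right) 73 = -5329$)
$M = -25292$
$\frac{b \frac{1}{24074}}{M} + \frac{\left(37 + 94\right) 50}{v} = \frac{\left(-5329\right) \frac{1}{24074}}{-25292} + \frac{\left(37 + 94\right) 50}{-2401} = \left(-5329\right) \frac{1}{24074} \left(- \frac{1}{25292}\right) + 131 \cdot 50 \left(- \frac{1}{2401}\right) = \left(- \frac{5329}{24074}\right) \left(- \frac{1}{25292}\right) + 6550 \left(- \frac{1}{2401}\right) = \frac{5329}{608879608} - \frac{6550}{2401} = - \frac{3988148637471}{1461919938808}$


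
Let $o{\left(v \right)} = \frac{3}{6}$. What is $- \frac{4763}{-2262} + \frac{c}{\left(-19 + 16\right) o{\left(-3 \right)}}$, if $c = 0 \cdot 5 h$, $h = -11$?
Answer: $\frac{4763}{2262} \approx 2.1057$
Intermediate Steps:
$c = 0$ ($c = 0 \cdot 5 \left(-11\right) = 0 \left(-11\right) = 0$)
$o{\left(v \right)} = \frac{1}{2}$ ($o{\left(v \right)} = 3 \cdot \frac{1}{6} = \frac{1}{2}$)
$- \frac{4763}{-2262} + \frac{c}{\left(-19 + 16\right) o{\left(-3 \right)}} = - \frac{4763}{-2262} + \frac{0}{\left(-19 + 16\right) \frac{1}{2}} = \left(-4763\right) \left(- \frac{1}{2262}\right) + \frac{0}{\left(-3\right) \frac{1}{2}} = \frac{4763}{2262} + \frac{0}{- \frac{3}{2}} = \frac{4763}{2262} + 0 \left(- \frac{2}{3}\right) = \frac{4763}{2262} + 0 = \frac{4763}{2262}$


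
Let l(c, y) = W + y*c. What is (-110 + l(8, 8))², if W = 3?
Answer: 1849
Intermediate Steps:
l(c, y) = 3 + c*y (l(c, y) = 3 + y*c = 3 + c*y)
(-110 + l(8, 8))² = (-110 + (3 + 8*8))² = (-110 + (3 + 64))² = (-110 + 67)² = (-43)² = 1849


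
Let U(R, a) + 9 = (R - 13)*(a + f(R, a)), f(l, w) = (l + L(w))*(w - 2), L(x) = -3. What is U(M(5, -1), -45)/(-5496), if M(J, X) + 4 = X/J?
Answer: 42129/45800 ≈ 0.91985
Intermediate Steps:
M(J, X) = -4 + X/J
f(l, w) = (-3 + l)*(-2 + w) (f(l, w) = (l - 3)*(w - 2) = (-3 + l)*(-2 + w))
U(R, a) = -9 + (-13 + R)*(6 - 2*R - 2*a + R*a) (U(R, a) = -9 + (R - 13)*(a + (6 - 3*a - 2*R + R*a)) = -9 + (-13 + R)*(6 - 2*R - 2*a + R*a))
U(M(5, -1), -45)/(-5496) = (-87 - 2*(-4 - 1/5)**2 + 26*(-45) + 32*(-4 - 1/5) - 45*(-4 - 1/5)**2 - 15*(-4 - 1/5)*(-45))/(-5496) = (-87 - 2*(-4 - 1*1/5)**2 - 1170 + 32*(-4 - 1*1/5) - 45*(-4 - 1*1/5)**2 - 15*(-4 - 1*1/5)*(-45))*(-1/5496) = (-87 - 2*(-4 - 1/5)**2 - 1170 + 32*(-4 - 1/5) - 45*(-4 - 1/5)**2 - 15*(-4 - 1/5)*(-45))*(-1/5496) = (-87 - 2*(-21/5)**2 - 1170 + 32*(-21/5) - 45*(-21/5)**2 - 15*(-21/5)*(-45))*(-1/5496) = (-87 - 2*441/25 - 1170 - 672/5 - 45*441/25 - 2835)*(-1/5496) = (-87 - 882/25 - 1170 - 672/5 - 3969/5 - 2835)*(-1/5496) = -126387/25*(-1/5496) = 42129/45800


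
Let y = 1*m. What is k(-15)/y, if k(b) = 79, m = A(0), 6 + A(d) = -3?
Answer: -79/9 ≈ -8.7778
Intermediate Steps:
A(d) = -9 (A(d) = -6 - 3 = -9)
m = -9
y = -9 (y = 1*(-9) = -9)
k(-15)/y = 79/(-9) = 79*(-⅑) = -79/9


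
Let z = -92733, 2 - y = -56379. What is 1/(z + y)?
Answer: -1/36352 ≈ -2.7509e-5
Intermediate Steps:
y = 56381 (y = 2 - 1*(-56379) = 2 + 56379 = 56381)
1/(z + y) = 1/(-92733 + 56381) = 1/(-36352) = -1/36352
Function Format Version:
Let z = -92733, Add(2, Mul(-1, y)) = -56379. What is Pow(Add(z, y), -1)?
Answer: Rational(-1, 36352) ≈ -2.7509e-5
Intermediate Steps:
y = 56381 (y = Add(2, Mul(-1, -56379)) = Add(2, 56379) = 56381)
Pow(Add(z, y), -1) = Pow(Add(-92733, 56381), -1) = Pow(-36352, -1) = Rational(-1, 36352)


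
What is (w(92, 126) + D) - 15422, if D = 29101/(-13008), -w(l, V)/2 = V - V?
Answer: -200638477/13008 ≈ -15424.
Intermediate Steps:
w(l, V) = 0 (w(l, V) = -2*(V - V) = -2*0 = 0)
D = -29101/13008 (D = 29101*(-1/13008) = -29101/13008 ≈ -2.2372)
(w(92, 126) + D) - 15422 = (0 - 29101/13008) - 15422 = -29101/13008 - 15422 = -200638477/13008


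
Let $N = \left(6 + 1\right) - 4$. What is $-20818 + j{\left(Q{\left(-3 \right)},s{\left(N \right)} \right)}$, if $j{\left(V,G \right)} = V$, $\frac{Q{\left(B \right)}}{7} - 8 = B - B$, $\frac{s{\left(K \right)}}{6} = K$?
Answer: $-20762$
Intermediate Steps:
$N = 3$ ($N = 7 - 4 = 3$)
$s{\left(K \right)} = 6 K$
$Q{\left(B \right)} = 56$ ($Q{\left(B \right)} = 56 + 7 \left(B - B\right) = 56 + 7 \cdot 0 = 56 + 0 = 56$)
$-20818 + j{\left(Q{\left(-3 \right)},s{\left(N \right)} \right)} = -20818 + 56 = -20762$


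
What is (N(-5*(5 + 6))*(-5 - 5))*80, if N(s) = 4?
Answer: -3200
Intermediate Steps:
(N(-5*(5 + 6))*(-5 - 5))*80 = (4*(-5 - 5))*80 = (4*(-10))*80 = -40*80 = -3200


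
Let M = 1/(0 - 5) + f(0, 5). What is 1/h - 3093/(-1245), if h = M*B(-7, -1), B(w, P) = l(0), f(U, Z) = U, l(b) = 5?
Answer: 616/415 ≈ 1.4843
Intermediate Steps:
B(w, P) = 5
M = -⅕ (M = 1/(0 - 5) + 0 = 1/(-5) + 0 = -⅕ + 0 = -⅕ ≈ -0.20000)
h = -1 (h = -⅕*5 = -1)
1/h - 3093/(-1245) = 1/(-1) - 3093/(-1245) = -1 - 3093*(-1/1245) = -1 + 1031/415 = 616/415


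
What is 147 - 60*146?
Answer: -8613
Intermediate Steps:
147 - 60*146 = 147 - 8760 = -8613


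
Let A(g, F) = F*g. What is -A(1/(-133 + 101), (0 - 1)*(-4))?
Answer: ⅛ ≈ 0.12500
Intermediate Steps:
-A(1/(-133 + 101), (0 - 1)*(-4)) = -(0 - 1)*(-4)/(-133 + 101) = -(-1*(-4))/(-32) = -4*(-1)/32 = -1*(-⅛) = ⅛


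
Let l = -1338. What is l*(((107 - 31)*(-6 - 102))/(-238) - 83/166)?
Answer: -5411541/119 ≈ -45475.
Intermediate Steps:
l*(((107 - 31)*(-6 - 102))/(-238) - 83/166) = -1338*(((107 - 31)*(-6 - 102))/(-238) - 83/166) = -1338*((76*(-108))*(-1/238) - 83*1/166) = -1338*(-8208*(-1/238) - 1/2) = -1338*(4104/119 - 1/2) = -1338*8089/238 = -5411541/119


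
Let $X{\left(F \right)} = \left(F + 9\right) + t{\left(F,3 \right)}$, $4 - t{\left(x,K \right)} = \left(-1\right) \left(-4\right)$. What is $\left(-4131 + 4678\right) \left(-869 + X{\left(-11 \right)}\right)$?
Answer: $-476437$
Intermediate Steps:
$t{\left(x,K \right)} = 0$ ($t{\left(x,K \right)} = 4 - \left(-1\right) \left(-4\right) = 4 - 4 = 0$)
$X{\left(F \right)} = 9 + F$ ($X{\left(F \right)} = \left(F + 9\right) + 0 = \left(9 + F\right) + 0 = 9 + F$)
$\left(-4131 + 4678\right) \left(-869 + X{\left(-11 \right)}\right) = \left(-4131 + 4678\right) \left(-869 + \left(9 - 11\right)\right) = 547 \left(-869 - 2\right) = 547 \left(-871\right) = -476437$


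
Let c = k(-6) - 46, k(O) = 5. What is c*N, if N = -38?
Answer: 1558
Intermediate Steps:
c = -41 (c = 5 - 46 = -41)
c*N = -41*(-38) = 1558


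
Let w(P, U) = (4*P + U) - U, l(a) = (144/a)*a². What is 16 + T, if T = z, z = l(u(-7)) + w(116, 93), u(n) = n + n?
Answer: -1536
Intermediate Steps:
u(n) = 2*n
l(a) = 144*a
w(P, U) = 4*P (w(P, U) = (U + 4*P) - U = 4*P)
z = -1552 (z = 144*(2*(-7)) + 4*116 = 144*(-14) + 464 = -2016 + 464 = -1552)
T = -1552
16 + T = 16 - 1552 = -1536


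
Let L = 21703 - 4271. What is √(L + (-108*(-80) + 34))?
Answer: √26106 ≈ 161.57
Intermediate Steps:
L = 17432
√(L + (-108*(-80) + 34)) = √(17432 + (-108*(-80) + 34)) = √(17432 + (8640 + 34)) = √(17432 + 8674) = √26106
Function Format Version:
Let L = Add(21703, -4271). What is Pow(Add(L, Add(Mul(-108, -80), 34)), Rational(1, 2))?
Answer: Pow(26106, Rational(1, 2)) ≈ 161.57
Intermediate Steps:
L = 17432
Pow(Add(L, Add(Mul(-108, -80), 34)), Rational(1, 2)) = Pow(Add(17432, Add(Mul(-108, -80), 34)), Rational(1, 2)) = Pow(Add(17432, Add(8640, 34)), Rational(1, 2)) = Pow(Add(17432, 8674), Rational(1, 2)) = Pow(26106, Rational(1, 2))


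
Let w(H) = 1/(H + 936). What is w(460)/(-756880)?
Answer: -1/1056604480 ≈ -9.4643e-10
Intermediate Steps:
w(H) = 1/(936 + H)
w(460)/(-756880) = 1/((936 + 460)*(-756880)) = -1/756880/1396 = (1/1396)*(-1/756880) = -1/1056604480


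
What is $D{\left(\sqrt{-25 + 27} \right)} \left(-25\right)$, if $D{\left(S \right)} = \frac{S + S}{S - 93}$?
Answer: $\frac{100}{8647} + \frac{4650 \sqrt{2}}{8647} \approx 0.77207$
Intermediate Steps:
$D{\left(S \right)} = \frac{2 S}{-93 + S}$
$D{\left(\sqrt{-25 + 27} \right)} \left(-25\right) = \frac{2 \sqrt{-25 + 27}}{-93 + \sqrt{-25 + 27}} \left(-25\right) = \frac{2 \sqrt{2}}{-93 + \sqrt{2}} \left(-25\right) = - \frac{50 \sqrt{2}}{-93 + \sqrt{2}}$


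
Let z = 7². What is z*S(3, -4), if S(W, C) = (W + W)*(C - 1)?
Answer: -1470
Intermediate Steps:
z = 49
S(W, C) = 2*W*(-1 + C) (S(W, C) = (2*W)*(-1 + C) = 2*W*(-1 + C))
z*S(3, -4) = 49*(2*3*(-1 - 4)) = 49*(2*3*(-5)) = 49*(-30) = -1470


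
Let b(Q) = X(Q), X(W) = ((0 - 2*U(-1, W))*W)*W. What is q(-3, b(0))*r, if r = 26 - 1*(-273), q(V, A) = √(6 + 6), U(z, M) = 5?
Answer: 598*√3 ≈ 1035.8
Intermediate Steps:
X(W) = -10*W² (X(W) = ((0 - 2*5)*W)*W = ((0 - 10)*W)*W = (-10*W)*W = -10*W²)
b(Q) = -10*Q²
q(V, A) = 2*√3 (q(V, A) = √12 = 2*√3)
r = 299 (r = 26 + 273 = 299)
q(-3, b(0))*r = (2*√3)*299 = 598*√3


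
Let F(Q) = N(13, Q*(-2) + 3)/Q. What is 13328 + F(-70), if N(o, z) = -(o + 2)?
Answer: 186595/14 ≈ 13328.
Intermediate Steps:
N(o, z) = -2 - o (N(o, z) = -(2 + o) = -2 - o)
F(Q) = -15/Q (F(Q) = (-2 - 1*13)/Q = (-2 - 13)/Q = -15/Q)
13328 + F(-70) = 13328 - 15/(-70) = 13328 - 15*(-1/70) = 13328 + 3/14 = 186595/14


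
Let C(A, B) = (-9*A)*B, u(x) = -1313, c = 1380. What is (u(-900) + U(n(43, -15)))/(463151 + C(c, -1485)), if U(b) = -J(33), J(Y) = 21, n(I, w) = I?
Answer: -58/822037 ≈ -7.0556e-5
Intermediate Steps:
C(A, B) = -9*A*B
U(b) = -21 (U(b) = -1*21 = -21)
(u(-900) + U(n(43, -15)))/(463151 + C(c, -1485)) = (-1313 - 21)/(463151 - 9*1380*(-1485)) = -1334/(463151 + 18443700) = -1334/18906851 = -1334*1/18906851 = -58/822037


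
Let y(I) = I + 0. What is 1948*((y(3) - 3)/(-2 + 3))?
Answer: 0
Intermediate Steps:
y(I) = I
1948*((y(3) - 3)/(-2 + 3)) = 1948*((3 - 3)/(-2 + 3)) = 1948*(0/1) = 1948*(0*1) = 1948*0 = 0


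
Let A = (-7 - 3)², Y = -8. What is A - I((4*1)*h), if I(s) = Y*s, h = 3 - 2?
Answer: 132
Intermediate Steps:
h = 1
A = 100 (A = (-10)² = 100)
I(s) = -8*s
A - I((4*1)*h) = 100 - (-8)*(4*1)*1 = 100 - (-8)*4*1 = 100 - (-8)*4 = 100 - 1*(-32) = 100 + 32 = 132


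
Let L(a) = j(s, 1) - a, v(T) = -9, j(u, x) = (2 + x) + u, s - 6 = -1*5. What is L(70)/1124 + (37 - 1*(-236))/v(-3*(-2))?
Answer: -51241/1686 ≈ -30.392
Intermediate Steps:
s = 1 (s = 6 - 1*5 = 6 - 5 = 1)
j(u, x) = 2 + u + x
L(a) = 4 - a (L(a) = (2 + 1 + 1) - a = 4 - a)
L(70)/1124 + (37 - 1*(-236))/v(-3*(-2)) = (4 - 1*70)/1124 + (37 - 1*(-236))/(-9) = (4 - 70)*(1/1124) + (37 + 236)*(-⅑) = -66*1/1124 + 273*(-⅑) = -33/562 - 91/3 = -51241/1686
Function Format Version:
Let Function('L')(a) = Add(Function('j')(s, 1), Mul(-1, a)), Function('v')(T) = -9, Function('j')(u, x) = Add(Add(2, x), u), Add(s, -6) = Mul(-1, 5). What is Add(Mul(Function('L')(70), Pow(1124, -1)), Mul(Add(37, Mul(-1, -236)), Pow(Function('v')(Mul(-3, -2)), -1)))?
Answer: Rational(-51241, 1686) ≈ -30.392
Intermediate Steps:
s = 1 (s = Add(6, Mul(-1, 5)) = Add(6, -5) = 1)
Function('j')(u, x) = Add(2, u, x)
Function('L')(a) = Add(4, Mul(-1, a)) (Function('L')(a) = Add(Add(2, 1, 1), Mul(-1, a)) = Add(4, Mul(-1, a)))
Add(Mul(Function('L')(70), Pow(1124, -1)), Mul(Add(37, Mul(-1, -236)), Pow(Function('v')(Mul(-3, -2)), -1))) = Add(Mul(Add(4, Mul(-1, 70)), Pow(1124, -1)), Mul(Add(37, Mul(-1, -236)), Pow(-9, -1))) = Add(Mul(Add(4, -70), Rational(1, 1124)), Mul(Add(37, 236), Rational(-1, 9))) = Add(Mul(-66, Rational(1, 1124)), Mul(273, Rational(-1, 9))) = Add(Rational(-33, 562), Rational(-91, 3)) = Rational(-51241, 1686)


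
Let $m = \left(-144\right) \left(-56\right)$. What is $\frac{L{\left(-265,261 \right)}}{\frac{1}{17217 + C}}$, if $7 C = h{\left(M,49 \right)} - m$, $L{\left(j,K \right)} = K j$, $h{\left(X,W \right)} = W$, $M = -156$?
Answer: $-1111619880$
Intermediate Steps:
$m = 8064$
$C = -1145$ ($C = \frac{49 - 8064}{7} = \frac{1}{7} \left(-8015\right) = -1145$)
$\frac{L{\left(-265,261 \right)}}{\frac{1}{17217 + C}} = \frac{261 \left(-265\right)}{\frac{1}{17217 - 1145}} = - \frac{69165}{\frac{1}{16072}} = - 69165 \frac{1}{\frac{1}{16072}} = \left(-69165\right) 16072 = -1111619880$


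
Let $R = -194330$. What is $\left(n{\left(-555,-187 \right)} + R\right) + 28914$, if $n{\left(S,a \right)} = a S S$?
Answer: $-57766091$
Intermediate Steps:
$n{\left(S,a \right)} = a S^{2}$ ($n{\left(S,a \right)} = S a S = a S^{2}$)
$\left(n{\left(-555,-187 \right)} + R\right) + 28914 = \left(- 187 \left(-555\right)^{2} - 194330\right) + 28914 = \left(\left(-187\right) 308025 - 194330\right) + 28914 = \left(-57600675 - 194330\right) + 28914 = -57795005 + 28914 = -57766091$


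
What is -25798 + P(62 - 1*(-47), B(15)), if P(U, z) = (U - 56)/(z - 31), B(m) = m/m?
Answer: -773993/30 ≈ -25800.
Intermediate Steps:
B(m) = 1
P(U, z) = (-56 + U)/(-31 + z)
-25798 + P(62 - 1*(-47), B(15)) = -25798 + (-56 + (62 - 1*(-47)))/(-31 + 1) = -25798 + (-56 + (62 + 47))/(-30) = -25798 - (-56 + 109)/30 = -25798 - 1/30*53 = -25798 - 53/30 = -773993/30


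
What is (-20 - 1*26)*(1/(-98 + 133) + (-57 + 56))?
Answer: 1564/35 ≈ 44.686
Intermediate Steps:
(-20 - 1*26)*(1/(-98 + 133) + (-57 + 56)) = (-20 - 26)*(1/35 - 1) = -46*(1/35 - 1) = -46*(-34/35) = 1564/35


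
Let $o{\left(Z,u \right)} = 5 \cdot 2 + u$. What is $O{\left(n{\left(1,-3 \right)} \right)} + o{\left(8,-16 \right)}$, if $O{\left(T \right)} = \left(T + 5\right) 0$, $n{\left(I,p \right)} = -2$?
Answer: $-6$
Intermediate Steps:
$o{\left(Z,u \right)} = 10 + u$
$O{\left(T \right)} = 0$ ($O{\left(T \right)} = \left(5 + T\right) 0 = 0$)
$O{\left(n{\left(1,-3 \right)} \right)} + o{\left(8,-16 \right)} = 0 + \left(10 - 16\right) = 0 - 6 = -6$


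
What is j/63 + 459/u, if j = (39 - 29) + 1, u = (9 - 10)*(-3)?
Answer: 9650/63 ≈ 153.17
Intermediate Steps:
u = 3 (u = -1*(-3) = 3)
j = 11 (j = 10 + 1 = 11)
j/63 + 459/u = 11/63 + 459/3 = 11*(1/63) + 459*(⅓) = 11/63 + 153 = 9650/63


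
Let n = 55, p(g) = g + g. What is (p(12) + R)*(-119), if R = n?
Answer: -9401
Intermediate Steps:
p(g) = 2*g
R = 55
(p(12) + R)*(-119) = (2*12 + 55)*(-119) = (24 + 55)*(-119) = 79*(-119) = -9401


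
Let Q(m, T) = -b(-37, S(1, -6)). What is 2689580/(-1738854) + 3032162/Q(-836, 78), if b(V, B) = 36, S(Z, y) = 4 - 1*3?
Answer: -146460662423/1738854 ≈ -84228.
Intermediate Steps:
S(Z, y) = 1 (S(Z, y) = 4 - 3 = 1)
Q(m, T) = -36 (Q(m, T) = -1*36 = -36)
2689580/(-1738854) + 3032162/Q(-836, 78) = 2689580/(-1738854) + 3032162/(-36) = 2689580*(-1/1738854) + 3032162*(-1/36) = -1344790/869427 - 1516081/18 = -146460662423/1738854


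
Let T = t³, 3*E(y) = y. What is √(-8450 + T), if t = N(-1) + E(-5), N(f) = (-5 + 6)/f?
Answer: I*√685986/9 ≈ 92.027*I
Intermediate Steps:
E(y) = y/3
N(f) = 1/f
t = -8/3 (t = 1/(-1) + (⅓)*(-5) = -1 - 5/3 = -8/3 ≈ -2.6667)
T = -512/27 (T = (-8/3)³ = -512/27 ≈ -18.963)
√(-8450 + T) = √(-8450 - 512/27) = √(-228662/27) = I*√685986/9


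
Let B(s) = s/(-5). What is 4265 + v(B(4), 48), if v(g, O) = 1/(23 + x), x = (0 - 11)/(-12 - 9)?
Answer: 2106931/494 ≈ 4265.0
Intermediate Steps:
x = 11/21 (x = -11/(-21) = -11*(-1/21) = 11/21 ≈ 0.52381)
B(s) = -s/5 (B(s) = s*(-⅕) = -s/5)
v(g, O) = 21/494 (v(g, O) = 1/(23 + 11/21) = 1/(494/21) = 21/494)
4265 + v(B(4), 48) = 4265 + 21/494 = 2106931/494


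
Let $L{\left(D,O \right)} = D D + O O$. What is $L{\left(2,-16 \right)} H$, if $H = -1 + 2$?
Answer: $260$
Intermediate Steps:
$L{\left(D,O \right)} = D^{2} + O^{2}$
$H = 1$
$L{\left(2,-16 \right)} H = \left(2^{2} + \left(-16\right)^{2}\right) 1 = \left(4 + 256\right) 1 = 260 \cdot 1 = 260$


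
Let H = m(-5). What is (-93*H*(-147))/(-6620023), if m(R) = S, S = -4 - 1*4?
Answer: 109368/6620023 ≈ 0.016521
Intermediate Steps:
S = -8 (S = -4 - 4 = -8)
m(R) = -8
H = -8
(-93*H*(-147))/(-6620023) = (-93*(-8)*(-147))/(-6620023) = (744*(-147))*(-1/6620023) = -109368*(-1/6620023) = 109368/6620023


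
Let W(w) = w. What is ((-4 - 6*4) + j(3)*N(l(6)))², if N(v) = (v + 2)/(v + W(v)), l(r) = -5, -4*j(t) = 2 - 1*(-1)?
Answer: 1274641/1600 ≈ 796.65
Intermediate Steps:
j(t) = -¾ (j(t) = -(2 - 1*(-1))/4 = -(2 + 1)/4 = -¼*3 = -¾)
N(v) = (2 + v)/(2*v) (N(v) = (v + 2)/(v + v) = (2 + v)/((2*v)) = (2 + v)*(1/(2*v)) = (2 + v)/(2*v))
((-4 - 6*4) + j(3)*N(l(6)))² = ((-4 - 6*4) - 3*(2 - 5)/(8*(-5)))² = ((-4 - 24) - 3*(-1)*(-3)/(8*5))² = (-28 - ¾*3/10)² = (-28 - 9/40)² = (-1129/40)² = 1274641/1600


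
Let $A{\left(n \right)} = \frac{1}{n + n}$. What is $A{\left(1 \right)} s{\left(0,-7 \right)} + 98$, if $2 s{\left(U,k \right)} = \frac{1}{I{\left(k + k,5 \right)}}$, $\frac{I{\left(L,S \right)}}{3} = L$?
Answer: $\frac{16463}{168} \approx 97.994$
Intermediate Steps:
$A{\left(n \right)} = \frac{1}{2 n}$
$I{\left(L,S \right)} = 3 L$
$s{\left(U,k \right)} = \frac{1}{12 k}$ ($s{\left(U,k \right)} = \frac{1}{2 \cdot 3 \left(k + k\right)} = \frac{1}{2 \cdot 3 \cdot 2 k} = \frac{1}{2 \cdot 6 k} = \frac{\frac{1}{6} \frac{1}{k}}{2} = \frac{1}{12 k}$)
$A{\left(1 \right)} s{\left(0,-7 \right)} + 98 = \frac{1}{2 \cdot 1} \frac{1}{12 \left(-7\right)} + 98 = \frac{1}{2} \cdot 1 \cdot \frac{1}{12} \left(- \frac{1}{7}\right) + 98 = \frac{1}{2} \left(- \frac{1}{84}\right) + 98 = - \frac{1}{168} + 98 = \frac{16463}{168}$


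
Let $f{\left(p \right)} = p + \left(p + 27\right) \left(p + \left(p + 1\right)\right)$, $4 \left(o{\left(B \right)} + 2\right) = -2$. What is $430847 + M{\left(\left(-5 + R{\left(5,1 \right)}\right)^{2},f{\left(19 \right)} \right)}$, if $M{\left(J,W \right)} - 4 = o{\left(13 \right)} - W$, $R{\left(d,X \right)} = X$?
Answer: $\frac{858071}{2} \approx 4.2904 \cdot 10^{5}$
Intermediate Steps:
$o{\left(B \right)} = - \frac{5}{2}$ ($o{\left(B \right)} = -2 + \frac{1}{4} \left(-2\right) = -2 - \frac{1}{2} = - \frac{5}{2}$)
$f{\left(p \right)} = p + \left(1 + 2 p\right) \left(27 + p\right)$ ($f{\left(p \right)} = p + \left(27 + p\right) \left(p + \left(1 + p\right)\right) = p + \left(27 + p\right) \left(1 + 2 p\right) = p + \left(1 + 2 p\right) \left(27 + p\right)$)
$M{\left(J,W \right)} = \frac{3}{2} - W$ ($M{\left(J,W \right)} = 4 - \left(\frac{5}{2} + W\right) = \frac{3}{2} - W$)
$430847 + M{\left(\left(-5 + R{\left(5,1 \right)}\right)^{2},f{\left(19 \right)} \right)} = 430847 - \left(\frac{51}{2} + 722 + 1064\right) = 430847 - \left(\frac{2179}{2} + 722\right) = 430847 + \left(\frac{3}{2} - \left(27 + 722 + 1064\right)\right) = 430847 + \left(\frac{3}{2} - 1813\right) = 430847 - \frac{3623}{2} = \frac{858071}{2}$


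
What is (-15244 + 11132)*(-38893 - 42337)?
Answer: 334017760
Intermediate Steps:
(-15244 + 11132)*(-38893 - 42337) = -4112*(-81230) = 334017760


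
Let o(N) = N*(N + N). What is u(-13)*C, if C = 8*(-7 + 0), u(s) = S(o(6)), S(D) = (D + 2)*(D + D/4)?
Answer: -372960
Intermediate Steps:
o(N) = 2*N² (o(N) = N*(2*N) = 2*N²)
S(D) = 5*D*(2 + D)/4 (S(D) = (2 + D)*(D + D*(¼)) = (2 + D)*(D + D/4) = (2 + D)*(5*D/4) = 5*D*(2 + D)/4)
u(s) = 6660 (u(s) = 5*(2*6²)*(2 + 2*6²)/4 = 5*(2*36)*(2 + 2*36)/4 = (5/4)*72*(2 + 72) = (5/4)*72*74 = 6660)
C = -56 (C = 8*(-7) = -56)
u(-13)*C = 6660*(-56) = -372960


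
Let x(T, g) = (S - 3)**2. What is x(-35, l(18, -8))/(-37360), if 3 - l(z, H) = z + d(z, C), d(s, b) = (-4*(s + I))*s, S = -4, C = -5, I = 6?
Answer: -49/37360 ≈ -0.0013116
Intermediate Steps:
d(s, b) = s*(-24 - 4*s) (d(s, b) = (-4*(s + 6))*s = (-4*(6 + s))*s = (-24 - 4*s)*s = s*(-24 - 4*s))
l(z, H) = 3 - z + 4*z*(6 + z) (l(z, H) = 3 - (z - 4*z*(6 + z)) = 3 + (-z + 4*z*(6 + z)) = 3 - z + 4*z*(6 + z))
x(T, g) = 49 (x(T, g) = (-4 - 3)**2 = (-7)**2 = 49)
x(-35, l(18, -8))/(-37360) = 49/(-37360) = 49*(-1/37360) = -49/37360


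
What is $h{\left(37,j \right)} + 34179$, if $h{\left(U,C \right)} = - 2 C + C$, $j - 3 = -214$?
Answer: $34390$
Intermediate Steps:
$j = -211$ ($j = 3 - 214 = -211$)
$h{\left(U,C \right)} = - C$
$h{\left(37,j \right)} + 34179 = \left(-1\right) \left(-211\right) + 34179 = 211 + 34179 = 34390$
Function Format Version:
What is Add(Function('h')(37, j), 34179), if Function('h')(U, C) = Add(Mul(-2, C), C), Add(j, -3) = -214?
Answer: 34390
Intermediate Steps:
j = -211 (j = Add(3, -214) = -211)
Function('h')(U, C) = Mul(-1, C)
Add(Function('h')(37, j), 34179) = Add(Mul(-1, -211), 34179) = Add(211, 34179) = 34390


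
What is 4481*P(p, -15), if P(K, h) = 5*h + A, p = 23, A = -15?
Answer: -403290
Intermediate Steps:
P(K, h) = -15 + 5*h (P(K, h) = 5*h - 15 = -15 + 5*h)
4481*P(p, -15) = 4481*(-15 + 5*(-15)) = 4481*(-15 - 75) = 4481*(-90) = -403290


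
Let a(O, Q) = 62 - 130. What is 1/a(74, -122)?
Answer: -1/68 ≈ -0.014706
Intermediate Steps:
a(O, Q) = -68
1/a(74, -122) = 1/(-68) = -1/68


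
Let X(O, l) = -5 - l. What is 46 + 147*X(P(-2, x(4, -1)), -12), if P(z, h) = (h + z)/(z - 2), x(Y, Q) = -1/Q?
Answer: 1075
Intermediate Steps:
P(z, h) = (h + z)/(-2 + z)
46 + 147*X(P(-2, x(4, -1)), -12) = 46 + 147*(-5 - 1*(-12)) = 46 + 147*(-5 + 12) = 46 + 147*7 = 46 + 1029 = 1075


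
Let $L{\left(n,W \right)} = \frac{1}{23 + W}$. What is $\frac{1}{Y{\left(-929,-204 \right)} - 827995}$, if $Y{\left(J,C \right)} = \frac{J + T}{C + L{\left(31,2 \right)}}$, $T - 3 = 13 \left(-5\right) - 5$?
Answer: $- \frac{5099}{4221921605} \approx -1.2077 \cdot 10^{-6}$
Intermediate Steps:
$T = -67$ ($T = 3 + \left(13 \left(-5\right) - 5\right) = 3 - 70 = -67$)
$Y{\left(J,C \right)} = \frac{-67 + J}{\frac{1}{25} + C}$ ($Y{\left(J,C \right)} = \frac{J - 67}{C + \frac{1}{23 + 2}} = \frac{-67 + J}{C + \frac{1}{25}} = \frac{-67 + J}{\frac{1}{25} + C}$)
$\frac{1}{Y{\left(-929,-204 \right)} - 827995} = \frac{1}{\frac{25 \left(-67 - 929\right)}{1 + 25 \left(-204\right)} - 827995} = \frac{1}{25 \frac{1}{1 - 5100} \left(-996\right) - 827995} = \frac{1}{25 \frac{1}{-5099} \left(-996\right) - 827995} = \frac{1}{25 \left(- \frac{1}{5099}\right) \left(-996\right) - 827995} = \frac{1}{\frac{24900}{5099} - 827995} = \frac{1}{- \frac{4221921605}{5099}} = - \frac{5099}{4221921605}$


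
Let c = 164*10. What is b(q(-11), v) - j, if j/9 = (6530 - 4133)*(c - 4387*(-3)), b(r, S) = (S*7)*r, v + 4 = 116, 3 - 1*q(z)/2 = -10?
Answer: -319281589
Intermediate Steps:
q(z) = 26 (q(z) = 6 - 2*(-10) = 6 + 20 = 26)
v = 112 (v = -4 + 116 = 112)
c = 1640
b(r, S) = 7*S*r (b(r, S) = (7*S)*r = 7*S*r)
j = 319301973 (j = 9*((6530 - 4133)*(1640 - 4387*(-3))) = 9*(2397*(1640 + 13161)) = 9*(2397*14801) = 9*35477997 = 319301973)
b(q(-11), v) - j = 7*112*26 - 1*319301973 = 20384 - 319301973 = -319281589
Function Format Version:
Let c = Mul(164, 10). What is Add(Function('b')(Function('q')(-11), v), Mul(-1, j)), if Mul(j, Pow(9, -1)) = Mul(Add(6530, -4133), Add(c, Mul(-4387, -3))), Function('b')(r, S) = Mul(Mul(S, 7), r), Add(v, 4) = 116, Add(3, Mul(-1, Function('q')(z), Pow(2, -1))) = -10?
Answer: -319281589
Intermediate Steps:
Function('q')(z) = 26 (Function('q')(z) = Add(6, Mul(-2, -10)) = Add(6, 20) = 26)
v = 112 (v = Add(-4, 116) = 112)
c = 1640
Function('b')(r, S) = Mul(7, S, r) (Function('b')(r, S) = Mul(Mul(7, S), r) = Mul(7, S, r))
j = 319301973 (j = Mul(9, Mul(Add(6530, -4133), Add(1640, Mul(-4387, -3)))) = Mul(9, Mul(2397, Add(1640, 13161))) = Mul(9, Mul(2397, 14801)) = Mul(9, 35477997) = 319301973)
Add(Function('b')(Function('q')(-11), v), Mul(-1, j)) = Add(Mul(7, 112, 26), Mul(-1, 319301973)) = Add(20384, -319301973) = -319281589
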